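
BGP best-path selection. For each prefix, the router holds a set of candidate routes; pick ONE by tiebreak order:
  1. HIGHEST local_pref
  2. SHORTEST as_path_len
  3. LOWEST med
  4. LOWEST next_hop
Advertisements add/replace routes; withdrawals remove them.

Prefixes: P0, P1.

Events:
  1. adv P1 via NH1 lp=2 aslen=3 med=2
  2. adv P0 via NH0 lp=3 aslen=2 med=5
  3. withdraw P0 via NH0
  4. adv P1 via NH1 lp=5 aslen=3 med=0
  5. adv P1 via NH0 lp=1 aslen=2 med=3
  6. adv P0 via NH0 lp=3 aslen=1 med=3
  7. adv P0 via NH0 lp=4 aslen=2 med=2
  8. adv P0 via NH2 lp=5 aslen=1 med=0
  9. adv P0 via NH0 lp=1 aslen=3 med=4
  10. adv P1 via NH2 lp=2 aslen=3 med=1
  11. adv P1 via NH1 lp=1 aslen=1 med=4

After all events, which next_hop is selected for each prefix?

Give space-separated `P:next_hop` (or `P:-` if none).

Op 1: best P0=- P1=NH1
Op 2: best P0=NH0 P1=NH1
Op 3: best P0=- P1=NH1
Op 4: best P0=- P1=NH1
Op 5: best P0=- P1=NH1
Op 6: best P0=NH0 P1=NH1
Op 7: best P0=NH0 P1=NH1
Op 8: best P0=NH2 P1=NH1
Op 9: best P0=NH2 P1=NH1
Op 10: best P0=NH2 P1=NH1
Op 11: best P0=NH2 P1=NH2

Answer: P0:NH2 P1:NH2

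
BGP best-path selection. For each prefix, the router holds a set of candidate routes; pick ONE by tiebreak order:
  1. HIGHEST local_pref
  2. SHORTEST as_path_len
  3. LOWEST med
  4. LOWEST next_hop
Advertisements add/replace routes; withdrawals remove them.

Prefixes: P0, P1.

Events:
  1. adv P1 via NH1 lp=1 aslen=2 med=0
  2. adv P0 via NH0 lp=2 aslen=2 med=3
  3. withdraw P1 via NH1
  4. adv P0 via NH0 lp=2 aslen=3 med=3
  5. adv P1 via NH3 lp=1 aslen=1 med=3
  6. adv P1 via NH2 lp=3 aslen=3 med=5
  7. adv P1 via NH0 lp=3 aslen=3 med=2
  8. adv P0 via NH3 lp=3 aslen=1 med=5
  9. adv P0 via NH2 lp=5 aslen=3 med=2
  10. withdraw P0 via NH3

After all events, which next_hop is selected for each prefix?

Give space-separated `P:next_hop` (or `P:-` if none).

Op 1: best P0=- P1=NH1
Op 2: best P0=NH0 P1=NH1
Op 3: best P0=NH0 P1=-
Op 4: best P0=NH0 P1=-
Op 5: best P0=NH0 P1=NH3
Op 6: best P0=NH0 P1=NH2
Op 7: best P0=NH0 P1=NH0
Op 8: best P0=NH3 P1=NH0
Op 9: best P0=NH2 P1=NH0
Op 10: best P0=NH2 P1=NH0

Answer: P0:NH2 P1:NH0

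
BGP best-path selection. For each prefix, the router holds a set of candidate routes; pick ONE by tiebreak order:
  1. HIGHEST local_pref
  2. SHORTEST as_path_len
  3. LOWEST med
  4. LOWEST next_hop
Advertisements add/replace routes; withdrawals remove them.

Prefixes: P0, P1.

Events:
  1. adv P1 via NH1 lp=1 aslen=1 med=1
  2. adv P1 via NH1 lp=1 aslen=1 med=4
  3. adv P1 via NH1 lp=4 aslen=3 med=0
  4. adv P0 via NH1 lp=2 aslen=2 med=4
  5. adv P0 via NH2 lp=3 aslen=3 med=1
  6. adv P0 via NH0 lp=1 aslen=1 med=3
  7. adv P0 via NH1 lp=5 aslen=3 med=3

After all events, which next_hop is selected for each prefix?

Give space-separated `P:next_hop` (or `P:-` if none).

Op 1: best P0=- P1=NH1
Op 2: best P0=- P1=NH1
Op 3: best P0=- P1=NH1
Op 4: best P0=NH1 P1=NH1
Op 5: best P0=NH2 P1=NH1
Op 6: best P0=NH2 P1=NH1
Op 7: best P0=NH1 P1=NH1

Answer: P0:NH1 P1:NH1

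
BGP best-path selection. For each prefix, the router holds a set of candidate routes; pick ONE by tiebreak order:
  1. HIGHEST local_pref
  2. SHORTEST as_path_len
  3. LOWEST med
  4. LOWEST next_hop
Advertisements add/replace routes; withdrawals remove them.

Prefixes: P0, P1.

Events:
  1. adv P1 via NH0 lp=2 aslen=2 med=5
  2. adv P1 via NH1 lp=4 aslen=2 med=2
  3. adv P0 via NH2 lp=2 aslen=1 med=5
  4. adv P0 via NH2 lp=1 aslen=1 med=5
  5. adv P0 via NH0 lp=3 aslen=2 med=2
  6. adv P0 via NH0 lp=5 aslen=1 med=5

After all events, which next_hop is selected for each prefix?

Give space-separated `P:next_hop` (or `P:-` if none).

Answer: P0:NH0 P1:NH1

Derivation:
Op 1: best P0=- P1=NH0
Op 2: best P0=- P1=NH1
Op 3: best P0=NH2 P1=NH1
Op 4: best P0=NH2 P1=NH1
Op 5: best P0=NH0 P1=NH1
Op 6: best P0=NH0 P1=NH1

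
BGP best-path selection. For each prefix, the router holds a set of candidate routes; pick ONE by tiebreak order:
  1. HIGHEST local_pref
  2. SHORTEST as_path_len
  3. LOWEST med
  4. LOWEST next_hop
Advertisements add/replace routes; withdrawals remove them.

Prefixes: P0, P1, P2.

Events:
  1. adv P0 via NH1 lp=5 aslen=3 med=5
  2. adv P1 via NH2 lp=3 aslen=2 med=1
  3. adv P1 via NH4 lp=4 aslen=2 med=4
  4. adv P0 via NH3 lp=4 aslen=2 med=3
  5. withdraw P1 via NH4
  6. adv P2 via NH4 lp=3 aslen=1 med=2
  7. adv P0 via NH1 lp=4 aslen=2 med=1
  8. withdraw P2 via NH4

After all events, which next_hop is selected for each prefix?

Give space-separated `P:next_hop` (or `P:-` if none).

Answer: P0:NH1 P1:NH2 P2:-

Derivation:
Op 1: best P0=NH1 P1=- P2=-
Op 2: best P0=NH1 P1=NH2 P2=-
Op 3: best P0=NH1 P1=NH4 P2=-
Op 4: best P0=NH1 P1=NH4 P2=-
Op 5: best P0=NH1 P1=NH2 P2=-
Op 6: best P0=NH1 P1=NH2 P2=NH4
Op 7: best P0=NH1 P1=NH2 P2=NH4
Op 8: best P0=NH1 P1=NH2 P2=-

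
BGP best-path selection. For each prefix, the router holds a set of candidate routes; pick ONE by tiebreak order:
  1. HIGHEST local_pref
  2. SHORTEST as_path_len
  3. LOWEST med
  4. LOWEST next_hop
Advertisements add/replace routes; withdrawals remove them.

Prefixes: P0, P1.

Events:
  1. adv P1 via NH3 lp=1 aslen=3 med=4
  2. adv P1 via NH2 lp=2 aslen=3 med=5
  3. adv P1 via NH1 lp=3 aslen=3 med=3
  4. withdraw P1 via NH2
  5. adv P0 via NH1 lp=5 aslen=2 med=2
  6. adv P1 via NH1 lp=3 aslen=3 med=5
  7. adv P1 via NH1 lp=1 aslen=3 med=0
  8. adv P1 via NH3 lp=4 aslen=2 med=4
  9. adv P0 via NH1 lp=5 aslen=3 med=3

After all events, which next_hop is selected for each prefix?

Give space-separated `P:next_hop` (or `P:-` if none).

Op 1: best P0=- P1=NH3
Op 2: best P0=- P1=NH2
Op 3: best P0=- P1=NH1
Op 4: best P0=- P1=NH1
Op 5: best P0=NH1 P1=NH1
Op 6: best P0=NH1 P1=NH1
Op 7: best P0=NH1 P1=NH1
Op 8: best P0=NH1 P1=NH3
Op 9: best P0=NH1 P1=NH3

Answer: P0:NH1 P1:NH3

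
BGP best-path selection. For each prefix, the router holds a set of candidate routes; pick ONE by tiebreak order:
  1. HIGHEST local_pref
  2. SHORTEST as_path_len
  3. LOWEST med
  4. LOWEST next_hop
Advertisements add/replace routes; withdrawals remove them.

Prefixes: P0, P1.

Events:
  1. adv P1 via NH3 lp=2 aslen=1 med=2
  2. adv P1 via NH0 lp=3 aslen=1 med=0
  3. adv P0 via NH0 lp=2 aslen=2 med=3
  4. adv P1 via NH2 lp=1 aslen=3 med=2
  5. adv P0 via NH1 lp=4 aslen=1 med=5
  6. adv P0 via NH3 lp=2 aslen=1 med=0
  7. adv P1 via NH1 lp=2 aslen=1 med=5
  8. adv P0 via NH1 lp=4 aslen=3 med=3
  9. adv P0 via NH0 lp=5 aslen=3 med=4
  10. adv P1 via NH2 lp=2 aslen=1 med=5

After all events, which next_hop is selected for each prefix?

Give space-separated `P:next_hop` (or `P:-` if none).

Op 1: best P0=- P1=NH3
Op 2: best P0=- P1=NH0
Op 3: best P0=NH0 P1=NH0
Op 4: best P0=NH0 P1=NH0
Op 5: best P0=NH1 P1=NH0
Op 6: best P0=NH1 P1=NH0
Op 7: best P0=NH1 P1=NH0
Op 8: best P0=NH1 P1=NH0
Op 9: best P0=NH0 P1=NH0
Op 10: best P0=NH0 P1=NH0

Answer: P0:NH0 P1:NH0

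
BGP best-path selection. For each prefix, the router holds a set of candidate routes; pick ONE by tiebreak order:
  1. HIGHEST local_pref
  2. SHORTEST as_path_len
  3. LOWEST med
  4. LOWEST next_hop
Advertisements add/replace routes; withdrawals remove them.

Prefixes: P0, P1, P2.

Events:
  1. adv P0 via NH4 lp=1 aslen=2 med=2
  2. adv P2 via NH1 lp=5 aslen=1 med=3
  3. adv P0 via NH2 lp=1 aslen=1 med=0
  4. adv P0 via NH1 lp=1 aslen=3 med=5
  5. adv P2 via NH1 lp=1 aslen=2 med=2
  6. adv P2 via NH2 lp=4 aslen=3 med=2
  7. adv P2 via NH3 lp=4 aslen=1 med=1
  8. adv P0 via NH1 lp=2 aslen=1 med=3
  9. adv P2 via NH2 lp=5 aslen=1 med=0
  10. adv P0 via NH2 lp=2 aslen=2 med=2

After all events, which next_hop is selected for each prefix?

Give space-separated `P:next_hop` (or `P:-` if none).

Answer: P0:NH1 P1:- P2:NH2

Derivation:
Op 1: best P0=NH4 P1=- P2=-
Op 2: best P0=NH4 P1=- P2=NH1
Op 3: best P0=NH2 P1=- P2=NH1
Op 4: best P0=NH2 P1=- P2=NH1
Op 5: best P0=NH2 P1=- P2=NH1
Op 6: best P0=NH2 P1=- P2=NH2
Op 7: best P0=NH2 P1=- P2=NH3
Op 8: best P0=NH1 P1=- P2=NH3
Op 9: best P0=NH1 P1=- P2=NH2
Op 10: best P0=NH1 P1=- P2=NH2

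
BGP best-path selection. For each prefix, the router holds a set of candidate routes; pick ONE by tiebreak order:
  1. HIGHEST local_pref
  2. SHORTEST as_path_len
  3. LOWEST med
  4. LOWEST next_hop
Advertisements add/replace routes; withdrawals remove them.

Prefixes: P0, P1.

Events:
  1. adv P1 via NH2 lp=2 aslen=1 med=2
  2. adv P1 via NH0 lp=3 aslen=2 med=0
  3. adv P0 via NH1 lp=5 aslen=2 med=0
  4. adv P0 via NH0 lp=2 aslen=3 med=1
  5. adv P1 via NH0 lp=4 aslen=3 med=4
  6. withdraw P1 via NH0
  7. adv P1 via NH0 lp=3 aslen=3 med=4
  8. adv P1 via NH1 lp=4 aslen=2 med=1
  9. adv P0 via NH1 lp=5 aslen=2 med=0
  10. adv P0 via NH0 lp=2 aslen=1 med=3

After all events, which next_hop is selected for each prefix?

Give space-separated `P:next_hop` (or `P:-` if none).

Answer: P0:NH1 P1:NH1

Derivation:
Op 1: best P0=- P1=NH2
Op 2: best P0=- P1=NH0
Op 3: best P0=NH1 P1=NH0
Op 4: best P0=NH1 P1=NH0
Op 5: best P0=NH1 P1=NH0
Op 6: best P0=NH1 P1=NH2
Op 7: best P0=NH1 P1=NH0
Op 8: best P0=NH1 P1=NH1
Op 9: best P0=NH1 P1=NH1
Op 10: best P0=NH1 P1=NH1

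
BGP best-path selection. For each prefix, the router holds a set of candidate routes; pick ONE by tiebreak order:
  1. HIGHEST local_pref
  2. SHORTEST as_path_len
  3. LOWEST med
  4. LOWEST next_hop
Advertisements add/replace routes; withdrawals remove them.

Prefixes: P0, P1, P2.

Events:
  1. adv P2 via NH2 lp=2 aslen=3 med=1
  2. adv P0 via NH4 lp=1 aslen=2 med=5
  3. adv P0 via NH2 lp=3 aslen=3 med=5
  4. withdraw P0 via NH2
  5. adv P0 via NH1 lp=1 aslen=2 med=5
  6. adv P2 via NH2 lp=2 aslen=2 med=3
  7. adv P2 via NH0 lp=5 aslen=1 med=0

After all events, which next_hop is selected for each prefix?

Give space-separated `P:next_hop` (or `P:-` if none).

Op 1: best P0=- P1=- P2=NH2
Op 2: best P0=NH4 P1=- P2=NH2
Op 3: best P0=NH2 P1=- P2=NH2
Op 4: best P0=NH4 P1=- P2=NH2
Op 5: best P0=NH1 P1=- P2=NH2
Op 6: best P0=NH1 P1=- P2=NH2
Op 7: best P0=NH1 P1=- P2=NH0

Answer: P0:NH1 P1:- P2:NH0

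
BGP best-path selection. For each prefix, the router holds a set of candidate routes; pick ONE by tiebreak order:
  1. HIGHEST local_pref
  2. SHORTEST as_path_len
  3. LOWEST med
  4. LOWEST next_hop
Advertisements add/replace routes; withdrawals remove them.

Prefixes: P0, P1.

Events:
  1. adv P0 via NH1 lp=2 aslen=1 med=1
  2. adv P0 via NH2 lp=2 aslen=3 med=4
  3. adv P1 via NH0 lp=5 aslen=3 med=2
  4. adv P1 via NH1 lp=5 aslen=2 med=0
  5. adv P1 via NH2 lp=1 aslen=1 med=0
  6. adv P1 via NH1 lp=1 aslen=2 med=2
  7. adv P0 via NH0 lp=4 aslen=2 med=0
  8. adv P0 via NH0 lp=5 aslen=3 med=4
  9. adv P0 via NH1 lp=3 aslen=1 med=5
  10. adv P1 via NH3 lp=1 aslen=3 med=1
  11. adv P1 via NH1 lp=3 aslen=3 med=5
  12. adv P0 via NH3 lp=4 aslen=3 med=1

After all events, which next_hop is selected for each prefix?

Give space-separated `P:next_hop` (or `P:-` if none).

Op 1: best P0=NH1 P1=-
Op 2: best P0=NH1 P1=-
Op 3: best P0=NH1 P1=NH0
Op 4: best P0=NH1 P1=NH1
Op 5: best P0=NH1 P1=NH1
Op 6: best P0=NH1 P1=NH0
Op 7: best P0=NH0 P1=NH0
Op 8: best P0=NH0 P1=NH0
Op 9: best P0=NH0 P1=NH0
Op 10: best P0=NH0 P1=NH0
Op 11: best P0=NH0 P1=NH0
Op 12: best P0=NH0 P1=NH0

Answer: P0:NH0 P1:NH0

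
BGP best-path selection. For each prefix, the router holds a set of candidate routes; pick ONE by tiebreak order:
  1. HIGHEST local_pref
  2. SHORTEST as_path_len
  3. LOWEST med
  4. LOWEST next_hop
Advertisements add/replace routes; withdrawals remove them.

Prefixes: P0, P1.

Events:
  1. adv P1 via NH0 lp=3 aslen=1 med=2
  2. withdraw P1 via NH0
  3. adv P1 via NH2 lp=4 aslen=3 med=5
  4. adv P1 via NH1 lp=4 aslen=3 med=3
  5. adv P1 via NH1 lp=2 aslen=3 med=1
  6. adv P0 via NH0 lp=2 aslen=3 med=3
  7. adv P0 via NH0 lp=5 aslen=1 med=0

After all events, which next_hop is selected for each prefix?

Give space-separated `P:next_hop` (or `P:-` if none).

Op 1: best P0=- P1=NH0
Op 2: best P0=- P1=-
Op 3: best P0=- P1=NH2
Op 4: best P0=- P1=NH1
Op 5: best P0=- P1=NH2
Op 6: best P0=NH0 P1=NH2
Op 7: best P0=NH0 P1=NH2

Answer: P0:NH0 P1:NH2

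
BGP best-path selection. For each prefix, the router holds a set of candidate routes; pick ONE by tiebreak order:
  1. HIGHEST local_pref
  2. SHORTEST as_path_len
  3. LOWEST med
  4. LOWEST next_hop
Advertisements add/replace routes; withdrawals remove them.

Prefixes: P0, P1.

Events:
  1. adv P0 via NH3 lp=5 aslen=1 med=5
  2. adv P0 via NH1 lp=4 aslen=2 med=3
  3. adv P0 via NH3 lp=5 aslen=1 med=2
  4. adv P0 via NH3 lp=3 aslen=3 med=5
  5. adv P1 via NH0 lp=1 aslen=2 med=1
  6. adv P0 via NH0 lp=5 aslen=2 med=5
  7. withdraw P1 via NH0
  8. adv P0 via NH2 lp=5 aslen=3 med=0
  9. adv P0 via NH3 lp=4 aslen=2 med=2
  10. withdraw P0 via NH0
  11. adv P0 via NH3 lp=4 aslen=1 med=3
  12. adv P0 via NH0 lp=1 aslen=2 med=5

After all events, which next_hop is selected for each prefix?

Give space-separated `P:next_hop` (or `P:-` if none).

Op 1: best P0=NH3 P1=-
Op 2: best P0=NH3 P1=-
Op 3: best P0=NH3 P1=-
Op 4: best P0=NH1 P1=-
Op 5: best P0=NH1 P1=NH0
Op 6: best P0=NH0 P1=NH0
Op 7: best P0=NH0 P1=-
Op 8: best P0=NH0 P1=-
Op 9: best P0=NH0 P1=-
Op 10: best P0=NH2 P1=-
Op 11: best P0=NH2 P1=-
Op 12: best P0=NH2 P1=-

Answer: P0:NH2 P1:-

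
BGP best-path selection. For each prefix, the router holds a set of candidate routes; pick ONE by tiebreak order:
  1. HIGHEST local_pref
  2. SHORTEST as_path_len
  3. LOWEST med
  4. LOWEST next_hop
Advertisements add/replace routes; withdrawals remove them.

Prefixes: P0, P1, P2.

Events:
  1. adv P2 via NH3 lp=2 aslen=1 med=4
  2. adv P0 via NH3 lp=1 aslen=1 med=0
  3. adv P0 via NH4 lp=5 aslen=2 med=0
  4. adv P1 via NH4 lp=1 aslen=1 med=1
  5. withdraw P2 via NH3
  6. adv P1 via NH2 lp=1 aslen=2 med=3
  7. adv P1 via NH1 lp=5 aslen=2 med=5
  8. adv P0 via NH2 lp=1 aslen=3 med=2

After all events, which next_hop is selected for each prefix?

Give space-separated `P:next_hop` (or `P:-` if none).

Answer: P0:NH4 P1:NH1 P2:-

Derivation:
Op 1: best P0=- P1=- P2=NH3
Op 2: best P0=NH3 P1=- P2=NH3
Op 3: best P0=NH4 P1=- P2=NH3
Op 4: best P0=NH4 P1=NH4 P2=NH3
Op 5: best P0=NH4 P1=NH4 P2=-
Op 6: best P0=NH4 P1=NH4 P2=-
Op 7: best P0=NH4 P1=NH1 P2=-
Op 8: best P0=NH4 P1=NH1 P2=-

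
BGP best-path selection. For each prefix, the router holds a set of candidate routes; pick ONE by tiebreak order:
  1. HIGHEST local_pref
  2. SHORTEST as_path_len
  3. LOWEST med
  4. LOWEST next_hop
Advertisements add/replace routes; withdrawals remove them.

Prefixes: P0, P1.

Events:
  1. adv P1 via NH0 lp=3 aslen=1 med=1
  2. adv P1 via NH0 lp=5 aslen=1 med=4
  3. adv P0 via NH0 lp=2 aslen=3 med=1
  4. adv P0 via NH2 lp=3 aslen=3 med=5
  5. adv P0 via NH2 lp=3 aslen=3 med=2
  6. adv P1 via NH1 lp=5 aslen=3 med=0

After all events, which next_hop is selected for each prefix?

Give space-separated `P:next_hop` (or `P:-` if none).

Op 1: best P0=- P1=NH0
Op 2: best P0=- P1=NH0
Op 3: best P0=NH0 P1=NH0
Op 4: best P0=NH2 P1=NH0
Op 5: best P0=NH2 P1=NH0
Op 6: best P0=NH2 P1=NH0

Answer: P0:NH2 P1:NH0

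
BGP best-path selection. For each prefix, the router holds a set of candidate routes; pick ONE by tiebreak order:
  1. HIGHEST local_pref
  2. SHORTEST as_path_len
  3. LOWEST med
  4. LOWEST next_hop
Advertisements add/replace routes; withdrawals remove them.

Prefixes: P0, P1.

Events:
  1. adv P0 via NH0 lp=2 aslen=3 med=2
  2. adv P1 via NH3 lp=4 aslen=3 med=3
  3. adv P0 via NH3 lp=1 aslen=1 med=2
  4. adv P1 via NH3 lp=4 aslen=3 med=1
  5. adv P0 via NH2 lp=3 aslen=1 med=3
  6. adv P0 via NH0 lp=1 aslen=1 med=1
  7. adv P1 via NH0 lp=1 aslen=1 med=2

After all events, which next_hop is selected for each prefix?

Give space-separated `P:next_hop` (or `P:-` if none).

Answer: P0:NH2 P1:NH3

Derivation:
Op 1: best P0=NH0 P1=-
Op 2: best P0=NH0 P1=NH3
Op 3: best P0=NH0 P1=NH3
Op 4: best P0=NH0 P1=NH3
Op 5: best P0=NH2 P1=NH3
Op 6: best P0=NH2 P1=NH3
Op 7: best P0=NH2 P1=NH3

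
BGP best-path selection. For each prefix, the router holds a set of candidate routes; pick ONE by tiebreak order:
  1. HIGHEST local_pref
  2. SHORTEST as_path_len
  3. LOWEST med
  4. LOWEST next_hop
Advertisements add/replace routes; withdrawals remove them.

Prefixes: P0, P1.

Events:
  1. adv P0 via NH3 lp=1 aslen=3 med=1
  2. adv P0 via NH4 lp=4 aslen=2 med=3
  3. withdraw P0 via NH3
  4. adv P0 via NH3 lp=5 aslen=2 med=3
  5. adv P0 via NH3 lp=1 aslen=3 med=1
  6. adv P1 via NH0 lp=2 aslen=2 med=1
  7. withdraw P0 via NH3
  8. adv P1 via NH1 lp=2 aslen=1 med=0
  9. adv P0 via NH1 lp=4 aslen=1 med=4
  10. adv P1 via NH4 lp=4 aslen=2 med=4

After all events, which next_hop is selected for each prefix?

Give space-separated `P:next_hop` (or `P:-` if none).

Op 1: best P0=NH3 P1=-
Op 2: best P0=NH4 P1=-
Op 3: best P0=NH4 P1=-
Op 4: best P0=NH3 P1=-
Op 5: best P0=NH4 P1=-
Op 6: best P0=NH4 P1=NH0
Op 7: best P0=NH4 P1=NH0
Op 8: best P0=NH4 P1=NH1
Op 9: best P0=NH1 P1=NH1
Op 10: best P0=NH1 P1=NH4

Answer: P0:NH1 P1:NH4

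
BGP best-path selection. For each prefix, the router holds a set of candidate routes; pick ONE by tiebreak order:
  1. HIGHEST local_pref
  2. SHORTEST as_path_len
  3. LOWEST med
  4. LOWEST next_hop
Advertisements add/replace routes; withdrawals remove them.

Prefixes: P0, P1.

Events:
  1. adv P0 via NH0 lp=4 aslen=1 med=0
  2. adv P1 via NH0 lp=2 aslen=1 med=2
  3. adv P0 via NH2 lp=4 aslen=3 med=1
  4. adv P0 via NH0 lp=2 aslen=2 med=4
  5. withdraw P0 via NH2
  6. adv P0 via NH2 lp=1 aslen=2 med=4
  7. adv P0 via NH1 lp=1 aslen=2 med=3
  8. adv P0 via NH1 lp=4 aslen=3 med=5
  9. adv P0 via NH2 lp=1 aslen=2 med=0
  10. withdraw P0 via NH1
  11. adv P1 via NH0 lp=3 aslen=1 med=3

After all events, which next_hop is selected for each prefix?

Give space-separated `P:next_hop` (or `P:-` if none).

Op 1: best P0=NH0 P1=-
Op 2: best P0=NH0 P1=NH0
Op 3: best P0=NH0 P1=NH0
Op 4: best P0=NH2 P1=NH0
Op 5: best P0=NH0 P1=NH0
Op 6: best P0=NH0 P1=NH0
Op 7: best P0=NH0 P1=NH0
Op 8: best P0=NH1 P1=NH0
Op 9: best P0=NH1 P1=NH0
Op 10: best P0=NH0 P1=NH0
Op 11: best P0=NH0 P1=NH0

Answer: P0:NH0 P1:NH0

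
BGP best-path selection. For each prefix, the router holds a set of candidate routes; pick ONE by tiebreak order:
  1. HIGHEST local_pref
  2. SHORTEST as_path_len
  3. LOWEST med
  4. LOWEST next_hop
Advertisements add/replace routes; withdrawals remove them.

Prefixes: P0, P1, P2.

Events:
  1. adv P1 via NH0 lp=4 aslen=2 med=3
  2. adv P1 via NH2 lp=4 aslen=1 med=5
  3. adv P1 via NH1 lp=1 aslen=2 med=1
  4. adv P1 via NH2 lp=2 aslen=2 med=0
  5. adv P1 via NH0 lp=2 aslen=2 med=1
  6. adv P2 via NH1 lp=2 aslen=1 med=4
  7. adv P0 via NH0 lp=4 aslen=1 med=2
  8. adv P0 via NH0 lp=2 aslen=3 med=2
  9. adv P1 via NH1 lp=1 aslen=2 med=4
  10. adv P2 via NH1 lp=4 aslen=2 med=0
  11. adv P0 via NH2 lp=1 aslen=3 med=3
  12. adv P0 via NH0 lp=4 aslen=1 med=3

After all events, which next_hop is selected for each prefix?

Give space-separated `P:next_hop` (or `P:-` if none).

Op 1: best P0=- P1=NH0 P2=-
Op 2: best P0=- P1=NH2 P2=-
Op 3: best P0=- P1=NH2 P2=-
Op 4: best P0=- P1=NH0 P2=-
Op 5: best P0=- P1=NH2 P2=-
Op 6: best P0=- P1=NH2 P2=NH1
Op 7: best P0=NH0 P1=NH2 P2=NH1
Op 8: best P0=NH0 P1=NH2 P2=NH1
Op 9: best P0=NH0 P1=NH2 P2=NH1
Op 10: best P0=NH0 P1=NH2 P2=NH1
Op 11: best P0=NH0 P1=NH2 P2=NH1
Op 12: best P0=NH0 P1=NH2 P2=NH1

Answer: P0:NH0 P1:NH2 P2:NH1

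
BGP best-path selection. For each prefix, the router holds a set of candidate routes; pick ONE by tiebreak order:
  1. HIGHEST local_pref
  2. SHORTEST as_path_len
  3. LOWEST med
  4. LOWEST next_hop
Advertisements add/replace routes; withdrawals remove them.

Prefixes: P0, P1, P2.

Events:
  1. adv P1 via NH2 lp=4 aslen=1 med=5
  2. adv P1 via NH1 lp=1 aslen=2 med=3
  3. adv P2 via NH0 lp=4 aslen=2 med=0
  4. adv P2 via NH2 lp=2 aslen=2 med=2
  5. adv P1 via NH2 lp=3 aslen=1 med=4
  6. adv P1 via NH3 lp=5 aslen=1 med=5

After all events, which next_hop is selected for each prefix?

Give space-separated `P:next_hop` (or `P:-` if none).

Op 1: best P0=- P1=NH2 P2=-
Op 2: best P0=- P1=NH2 P2=-
Op 3: best P0=- P1=NH2 P2=NH0
Op 4: best P0=- P1=NH2 P2=NH0
Op 5: best P0=- P1=NH2 P2=NH0
Op 6: best P0=- P1=NH3 P2=NH0

Answer: P0:- P1:NH3 P2:NH0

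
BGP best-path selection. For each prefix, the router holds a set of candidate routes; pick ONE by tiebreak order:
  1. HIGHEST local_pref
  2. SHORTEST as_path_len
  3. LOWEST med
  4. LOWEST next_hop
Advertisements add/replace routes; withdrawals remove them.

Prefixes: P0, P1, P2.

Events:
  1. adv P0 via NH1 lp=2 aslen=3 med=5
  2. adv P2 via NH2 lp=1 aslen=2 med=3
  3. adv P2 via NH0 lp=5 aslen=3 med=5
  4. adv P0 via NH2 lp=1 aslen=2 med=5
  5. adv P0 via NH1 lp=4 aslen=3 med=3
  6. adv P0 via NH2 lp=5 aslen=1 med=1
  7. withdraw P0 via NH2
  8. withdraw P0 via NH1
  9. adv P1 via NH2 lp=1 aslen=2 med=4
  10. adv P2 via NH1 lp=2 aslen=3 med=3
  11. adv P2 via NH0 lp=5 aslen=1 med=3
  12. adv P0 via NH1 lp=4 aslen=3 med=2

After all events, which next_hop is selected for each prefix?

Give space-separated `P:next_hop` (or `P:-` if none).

Answer: P0:NH1 P1:NH2 P2:NH0

Derivation:
Op 1: best P0=NH1 P1=- P2=-
Op 2: best P0=NH1 P1=- P2=NH2
Op 3: best P0=NH1 P1=- P2=NH0
Op 4: best P0=NH1 P1=- P2=NH0
Op 5: best P0=NH1 P1=- P2=NH0
Op 6: best P0=NH2 P1=- P2=NH0
Op 7: best P0=NH1 P1=- P2=NH0
Op 8: best P0=- P1=- P2=NH0
Op 9: best P0=- P1=NH2 P2=NH0
Op 10: best P0=- P1=NH2 P2=NH0
Op 11: best P0=- P1=NH2 P2=NH0
Op 12: best P0=NH1 P1=NH2 P2=NH0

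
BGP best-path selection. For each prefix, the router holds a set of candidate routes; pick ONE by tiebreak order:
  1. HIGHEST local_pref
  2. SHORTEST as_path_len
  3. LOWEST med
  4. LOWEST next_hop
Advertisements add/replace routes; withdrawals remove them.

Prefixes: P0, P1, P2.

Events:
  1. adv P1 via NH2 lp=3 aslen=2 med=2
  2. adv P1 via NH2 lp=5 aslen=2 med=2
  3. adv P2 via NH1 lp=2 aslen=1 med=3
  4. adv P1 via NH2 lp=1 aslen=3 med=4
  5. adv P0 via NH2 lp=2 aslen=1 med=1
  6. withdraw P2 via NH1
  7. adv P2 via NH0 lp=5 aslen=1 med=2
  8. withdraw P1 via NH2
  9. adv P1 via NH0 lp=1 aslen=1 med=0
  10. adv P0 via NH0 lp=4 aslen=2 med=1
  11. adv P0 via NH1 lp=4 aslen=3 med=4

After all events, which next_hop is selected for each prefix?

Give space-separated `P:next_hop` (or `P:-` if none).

Op 1: best P0=- P1=NH2 P2=-
Op 2: best P0=- P1=NH2 P2=-
Op 3: best P0=- P1=NH2 P2=NH1
Op 4: best P0=- P1=NH2 P2=NH1
Op 5: best P0=NH2 P1=NH2 P2=NH1
Op 6: best P0=NH2 P1=NH2 P2=-
Op 7: best P0=NH2 P1=NH2 P2=NH0
Op 8: best P0=NH2 P1=- P2=NH0
Op 9: best P0=NH2 P1=NH0 P2=NH0
Op 10: best P0=NH0 P1=NH0 P2=NH0
Op 11: best P0=NH0 P1=NH0 P2=NH0

Answer: P0:NH0 P1:NH0 P2:NH0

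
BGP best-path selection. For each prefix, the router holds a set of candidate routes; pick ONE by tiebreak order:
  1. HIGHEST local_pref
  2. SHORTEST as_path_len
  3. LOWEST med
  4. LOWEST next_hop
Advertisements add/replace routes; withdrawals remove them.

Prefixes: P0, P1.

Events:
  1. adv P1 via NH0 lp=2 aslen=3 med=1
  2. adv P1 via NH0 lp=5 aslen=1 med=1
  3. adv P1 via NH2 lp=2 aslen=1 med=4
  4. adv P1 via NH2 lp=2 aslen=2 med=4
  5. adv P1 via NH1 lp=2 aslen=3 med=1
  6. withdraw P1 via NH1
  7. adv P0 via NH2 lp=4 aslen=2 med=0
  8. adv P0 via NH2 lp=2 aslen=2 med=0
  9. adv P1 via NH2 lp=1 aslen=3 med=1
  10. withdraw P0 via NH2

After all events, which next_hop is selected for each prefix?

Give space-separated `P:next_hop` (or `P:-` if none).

Op 1: best P0=- P1=NH0
Op 2: best P0=- P1=NH0
Op 3: best P0=- P1=NH0
Op 4: best P0=- P1=NH0
Op 5: best P0=- P1=NH0
Op 6: best P0=- P1=NH0
Op 7: best P0=NH2 P1=NH0
Op 8: best P0=NH2 P1=NH0
Op 9: best P0=NH2 P1=NH0
Op 10: best P0=- P1=NH0

Answer: P0:- P1:NH0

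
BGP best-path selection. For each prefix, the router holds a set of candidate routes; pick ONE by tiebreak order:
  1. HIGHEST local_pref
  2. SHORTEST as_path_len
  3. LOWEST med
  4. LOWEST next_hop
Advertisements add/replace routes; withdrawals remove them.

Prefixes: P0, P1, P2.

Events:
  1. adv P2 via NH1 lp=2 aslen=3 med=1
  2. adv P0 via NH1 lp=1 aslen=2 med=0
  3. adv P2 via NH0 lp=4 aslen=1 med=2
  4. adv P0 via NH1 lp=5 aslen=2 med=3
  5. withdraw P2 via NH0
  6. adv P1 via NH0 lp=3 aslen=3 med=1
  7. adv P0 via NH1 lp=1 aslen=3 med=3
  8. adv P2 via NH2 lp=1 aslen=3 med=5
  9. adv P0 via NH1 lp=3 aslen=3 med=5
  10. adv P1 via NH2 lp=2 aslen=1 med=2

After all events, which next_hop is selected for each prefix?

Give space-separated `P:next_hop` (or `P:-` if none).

Op 1: best P0=- P1=- P2=NH1
Op 2: best P0=NH1 P1=- P2=NH1
Op 3: best P0=NH1 P1=- P2=NH0
Op 4: best P0=NH1 P1=- P2=NH0
Op 5: best P0=NH1 P1=- P2=NH1
Op 6: best P0=NH1 P1=NH0 P2=NH1
Op 7: best P0=NH1 P1=NH0 P2=NH1
Op 8: best P0=NH1 P1=NH0 P2=NH1
Op 9: best P0=NH1 P1=NH0 P2=NH1
Op 10: best P0=NH1 P1=NH0 P2=NH1

Answer: P0:NH1 P1:NH0 P2:NH1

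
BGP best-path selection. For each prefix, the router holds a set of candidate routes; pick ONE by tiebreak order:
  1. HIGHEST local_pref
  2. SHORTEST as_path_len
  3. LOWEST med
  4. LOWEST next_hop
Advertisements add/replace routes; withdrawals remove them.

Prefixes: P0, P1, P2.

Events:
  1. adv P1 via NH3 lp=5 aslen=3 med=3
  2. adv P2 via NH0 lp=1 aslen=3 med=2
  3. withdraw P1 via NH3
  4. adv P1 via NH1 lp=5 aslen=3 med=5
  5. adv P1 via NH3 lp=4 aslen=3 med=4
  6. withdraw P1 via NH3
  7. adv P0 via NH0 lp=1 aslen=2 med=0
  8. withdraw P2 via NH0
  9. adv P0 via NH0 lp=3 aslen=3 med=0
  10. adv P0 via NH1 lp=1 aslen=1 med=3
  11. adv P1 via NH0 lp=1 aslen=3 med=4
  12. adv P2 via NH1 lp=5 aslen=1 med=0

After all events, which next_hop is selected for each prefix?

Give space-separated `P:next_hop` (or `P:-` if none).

Op 1: best P0=- P1=NH3 P2=-
Op 2: best P0=- P1=NH3 P2=NH0
Op 3: best P0=- P1=- P2=NH0
Op 4: best P0=- P1=NH1 P2=NH0
Op 5: best P0=- P1=NH1 P2=NH0
Op 6: best P0=- P1=NH1 P2=NH0
Op 7: best P0=NH0 P1=NH1 P2=NH0
Op 8: best P0=NH0 P1=NH1 P2=-
Op 9: best P0=NH0 P1=NH1 P2=-
Op 10: best P0=NH0 P1=NH1 P2=-
Op 11: best P0=NH0 P1=NH1 P2=-
Op 12: best P0=NH0 P1=NH1 P2=NH1

Answer: P0:NH0 P1:NH1 P2:NH1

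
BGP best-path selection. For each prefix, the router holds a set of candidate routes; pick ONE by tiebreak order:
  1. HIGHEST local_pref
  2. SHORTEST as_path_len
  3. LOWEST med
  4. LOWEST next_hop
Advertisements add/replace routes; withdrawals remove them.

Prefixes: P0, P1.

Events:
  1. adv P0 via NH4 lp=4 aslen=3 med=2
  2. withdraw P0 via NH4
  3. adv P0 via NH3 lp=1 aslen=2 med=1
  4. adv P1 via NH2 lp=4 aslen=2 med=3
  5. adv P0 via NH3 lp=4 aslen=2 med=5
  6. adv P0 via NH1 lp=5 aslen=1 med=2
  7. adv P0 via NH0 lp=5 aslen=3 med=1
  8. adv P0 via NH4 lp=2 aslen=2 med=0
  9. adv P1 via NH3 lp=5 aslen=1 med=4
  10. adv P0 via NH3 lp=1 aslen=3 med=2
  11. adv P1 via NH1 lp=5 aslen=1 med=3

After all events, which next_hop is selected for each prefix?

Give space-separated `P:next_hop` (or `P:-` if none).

Op 1: best P0=NH4 P1=-
Op 2: best P0=- P1=-
Op 3: best P0=NH3 P1=-
Op 4: best P0=NH3 P1=NH2
Op 5: best P0=NH3 P1=NH2
Op 6: best P0=NH1 P1=NH2
Op 7: best P0=NH1 P1=NH2
Op 8: best P0=NH1 P1=NH2
Op 9: best P0=NH1 P1=NH3
Op 10: best P0=NH1 P1=NH3
Op 11: best P0=NH1 P1=NH1

Answer: P0:NH1 P1:NH1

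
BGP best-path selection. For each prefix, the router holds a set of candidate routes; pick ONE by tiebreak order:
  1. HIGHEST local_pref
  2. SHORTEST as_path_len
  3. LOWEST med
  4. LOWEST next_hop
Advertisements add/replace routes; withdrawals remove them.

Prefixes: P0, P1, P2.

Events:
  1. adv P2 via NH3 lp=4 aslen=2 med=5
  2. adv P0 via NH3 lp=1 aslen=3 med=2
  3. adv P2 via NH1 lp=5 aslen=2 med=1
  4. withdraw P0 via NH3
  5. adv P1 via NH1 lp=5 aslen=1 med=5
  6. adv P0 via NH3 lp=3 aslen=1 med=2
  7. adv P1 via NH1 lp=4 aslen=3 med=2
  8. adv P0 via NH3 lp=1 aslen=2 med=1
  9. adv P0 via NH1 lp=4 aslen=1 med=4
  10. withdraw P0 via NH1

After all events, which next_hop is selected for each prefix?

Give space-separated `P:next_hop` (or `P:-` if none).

Op 1: best P0=- P1=- P2=NH3
Op 2: best P0=NH3 P1=- P2=NH3
Op 3: best P0=NH3 P1=- P2=NH1
Op 4: best P0=- P1=- P2=NH1
Op 5: best P0=- P1=NH1 P2=NH1
Op 6: best P0=NH3 P1=NH1 P2=NH1
Op 7: best P0=NH3 P1=NH1 P2=NH1
Op 8: best P0=NH3 P1=NH1 P2=NH1
Op 9: best P0=NH1 P1=NH1 P2=NH1
Op 10: best P0=NH3 P1=NH1 P2=NH1

Answer: P0:NH3 P1:NH1 P2:NH1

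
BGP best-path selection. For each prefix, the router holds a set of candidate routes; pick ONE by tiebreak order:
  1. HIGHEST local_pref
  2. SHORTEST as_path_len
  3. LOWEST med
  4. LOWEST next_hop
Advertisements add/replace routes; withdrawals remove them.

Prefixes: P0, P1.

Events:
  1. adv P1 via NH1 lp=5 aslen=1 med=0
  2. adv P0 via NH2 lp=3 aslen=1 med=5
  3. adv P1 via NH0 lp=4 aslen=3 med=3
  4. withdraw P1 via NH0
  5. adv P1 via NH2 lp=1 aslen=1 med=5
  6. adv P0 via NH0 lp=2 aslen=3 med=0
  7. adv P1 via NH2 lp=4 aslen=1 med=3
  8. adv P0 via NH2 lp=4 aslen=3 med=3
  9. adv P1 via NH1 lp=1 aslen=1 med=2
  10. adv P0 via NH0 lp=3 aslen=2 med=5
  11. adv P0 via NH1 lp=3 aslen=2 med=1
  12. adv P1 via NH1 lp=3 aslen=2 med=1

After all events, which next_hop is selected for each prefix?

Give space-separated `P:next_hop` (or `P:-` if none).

Op 1: best P0=- P1=NH1
Op 2: best P0=NH2 P1=NH1
Op 3: best P0=NH2 P1=NH1
Op 4: best P0=NH2 P1=NH1
Op 5: best P0=NH2 P1=NH1
Op 6: best P0=NH2 P1=NH1
Op 7: best P0=NH2 P1=NH1
Op 8: best P0=NH2 P1=NH1
Op 9: best P0=NH2 P1=NH2
Op 10: best P0=NH2 P1=NH2
Op 11: best P0=NH2 P1=NH2
Op 12: best P0=NH2 P1=NH2

Answer: P0:NH2 P1:NH2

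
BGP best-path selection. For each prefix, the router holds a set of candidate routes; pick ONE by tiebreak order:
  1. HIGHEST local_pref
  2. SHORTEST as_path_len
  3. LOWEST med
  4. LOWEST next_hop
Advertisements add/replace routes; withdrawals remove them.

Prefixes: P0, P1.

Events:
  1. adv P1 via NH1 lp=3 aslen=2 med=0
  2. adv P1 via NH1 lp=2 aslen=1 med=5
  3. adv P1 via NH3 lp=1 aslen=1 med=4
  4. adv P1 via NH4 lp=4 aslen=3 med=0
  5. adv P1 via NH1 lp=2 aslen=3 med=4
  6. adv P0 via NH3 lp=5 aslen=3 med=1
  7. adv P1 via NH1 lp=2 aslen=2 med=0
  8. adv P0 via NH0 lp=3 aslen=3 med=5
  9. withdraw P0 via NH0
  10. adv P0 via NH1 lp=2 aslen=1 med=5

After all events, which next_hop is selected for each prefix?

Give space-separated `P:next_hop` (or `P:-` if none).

Op 1: best P0=- P1=NH1
Op 2: best P0=- P1=NH1
Op 3: best P0=- P1=NH1
Op 4: best P0=- P1=NH4
Op 5: best P0=- P1=NH4
Op 6: best P0=NH3 P1=NH4
Op 7: best P0=NH3 P1=NH4
Op 8: best P0=NH3 P1=NH4
Op 9: best P0=NH3 P1=NH4
Op 10: best P0=NH3 P1=NH4

Answer: P0:NH3 P1:NH4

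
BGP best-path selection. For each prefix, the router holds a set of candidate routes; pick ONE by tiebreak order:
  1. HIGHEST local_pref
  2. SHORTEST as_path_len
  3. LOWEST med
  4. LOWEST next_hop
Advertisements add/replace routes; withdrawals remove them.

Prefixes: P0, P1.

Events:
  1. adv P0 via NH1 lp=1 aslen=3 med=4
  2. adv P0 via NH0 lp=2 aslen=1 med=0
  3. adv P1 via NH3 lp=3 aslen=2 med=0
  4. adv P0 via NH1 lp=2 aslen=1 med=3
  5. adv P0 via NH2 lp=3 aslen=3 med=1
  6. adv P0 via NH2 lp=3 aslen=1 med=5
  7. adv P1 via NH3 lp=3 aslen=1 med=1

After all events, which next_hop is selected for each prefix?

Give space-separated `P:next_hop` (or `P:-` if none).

Answer: P0:NH2 P1:NH3

Derivation:
Op 1: best P0=NH1 P1=-
Op 2: best P0=NH0 P1=-
Op 3: best P0=NH0 P1=NH3
Op 4: best P0=NH0 P1=NH3
Op 5: best P0=NH2 P1=NH3
Op 6: best P0=NH2 P1=NH3
Op 7: best P0=NH2 P1=NH3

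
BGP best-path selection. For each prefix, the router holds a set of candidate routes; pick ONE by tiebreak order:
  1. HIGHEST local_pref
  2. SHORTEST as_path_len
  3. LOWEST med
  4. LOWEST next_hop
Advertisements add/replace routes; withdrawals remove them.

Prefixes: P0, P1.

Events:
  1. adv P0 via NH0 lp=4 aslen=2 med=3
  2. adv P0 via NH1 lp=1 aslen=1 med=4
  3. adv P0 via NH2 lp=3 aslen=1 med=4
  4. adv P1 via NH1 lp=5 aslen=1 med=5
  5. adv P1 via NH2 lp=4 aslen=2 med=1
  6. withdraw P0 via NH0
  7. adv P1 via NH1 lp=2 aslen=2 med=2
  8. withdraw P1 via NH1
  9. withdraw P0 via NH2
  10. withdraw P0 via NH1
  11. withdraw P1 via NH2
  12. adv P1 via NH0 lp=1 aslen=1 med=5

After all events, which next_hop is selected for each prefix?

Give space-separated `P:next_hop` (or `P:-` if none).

Answer: P0:- P1:NH0

Derivation:
Op 1: best P0=NH0 P1=-
Op 2: best P0=NH0 P1=-
Op 3: best P0=NH0 P1=-
Op 4: best P0=NH0 P1=NH1
Op 5: best P0=NH0 P1=NH1
Op 6: best P0=NH2 P1=NH1
Op 7: best P0=NH2 P1=NH2
Op 8: best P0=NH2 P1=NH2
Op 9: best P0=NH1 P1=NH2
Op 10: best P0=- P1=NH2
Op 11: best P0=- P1=-
Op 12: best P0=- P1=NH0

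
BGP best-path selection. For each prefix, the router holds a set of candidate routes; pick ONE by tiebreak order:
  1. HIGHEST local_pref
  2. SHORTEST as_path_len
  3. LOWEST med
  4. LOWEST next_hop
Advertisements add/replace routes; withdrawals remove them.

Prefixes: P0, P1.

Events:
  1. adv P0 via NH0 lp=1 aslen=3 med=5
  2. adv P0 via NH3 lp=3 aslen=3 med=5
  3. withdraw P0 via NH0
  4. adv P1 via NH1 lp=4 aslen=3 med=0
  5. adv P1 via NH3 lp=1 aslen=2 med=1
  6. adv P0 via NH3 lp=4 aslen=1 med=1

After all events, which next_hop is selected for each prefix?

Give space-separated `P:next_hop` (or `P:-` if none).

Op 1: best P0=NH0 P1=-
Op 2: best P0=NH3 P1=-
Op 3: best P0=NH3 P1=-
Op 4: best P0=NH3 P1=NH1
Op 5: best P0=NH3 P1=NH1
Op 6: best P0=NH3 P1=NH1

Answer: P0:NH3 P1:NH1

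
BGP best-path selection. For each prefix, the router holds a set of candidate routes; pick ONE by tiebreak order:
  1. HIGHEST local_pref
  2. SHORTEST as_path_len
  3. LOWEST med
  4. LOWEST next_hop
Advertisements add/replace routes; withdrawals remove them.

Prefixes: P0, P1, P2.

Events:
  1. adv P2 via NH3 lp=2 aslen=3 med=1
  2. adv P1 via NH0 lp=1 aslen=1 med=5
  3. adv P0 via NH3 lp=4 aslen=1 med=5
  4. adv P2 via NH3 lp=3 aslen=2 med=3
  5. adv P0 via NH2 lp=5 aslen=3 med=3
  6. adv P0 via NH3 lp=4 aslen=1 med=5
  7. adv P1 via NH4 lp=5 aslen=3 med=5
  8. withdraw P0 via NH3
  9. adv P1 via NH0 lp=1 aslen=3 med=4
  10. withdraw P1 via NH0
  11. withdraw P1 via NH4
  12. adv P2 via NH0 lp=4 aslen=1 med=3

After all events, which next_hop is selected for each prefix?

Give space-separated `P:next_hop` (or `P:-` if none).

Answer: P0:NH2 P1:- P2:NH0

Derivation:
Op 1: best P0=- P1=- P2=NH3
Op 2: best P0=- P1=NH0 P2=NH3
Op 3: best P0=NH3 P1=NH0 P2=NH3
Op 4: best P0=NH3 P1=NH0 P2=NH3
Op 5: best P0=NH2 P1=NH0 P2=NH3
Op 6: best P0=NH2 P1=NH0 P2=NH3
Op 7: best P0=NH2 P1=NH4 P2=NH3
Op 8: best P0=NH2 P1=NH4 P2=NH3
Op 9: best P0=NH2 P1=NH4 P2=NH3
Op 10: best P0=NH2 P1=NH4 P2=NH3
Op 11: best P0=NH2 P1=- P2=NH3
Op 12: best P0=NH2 P1=- P2=NH0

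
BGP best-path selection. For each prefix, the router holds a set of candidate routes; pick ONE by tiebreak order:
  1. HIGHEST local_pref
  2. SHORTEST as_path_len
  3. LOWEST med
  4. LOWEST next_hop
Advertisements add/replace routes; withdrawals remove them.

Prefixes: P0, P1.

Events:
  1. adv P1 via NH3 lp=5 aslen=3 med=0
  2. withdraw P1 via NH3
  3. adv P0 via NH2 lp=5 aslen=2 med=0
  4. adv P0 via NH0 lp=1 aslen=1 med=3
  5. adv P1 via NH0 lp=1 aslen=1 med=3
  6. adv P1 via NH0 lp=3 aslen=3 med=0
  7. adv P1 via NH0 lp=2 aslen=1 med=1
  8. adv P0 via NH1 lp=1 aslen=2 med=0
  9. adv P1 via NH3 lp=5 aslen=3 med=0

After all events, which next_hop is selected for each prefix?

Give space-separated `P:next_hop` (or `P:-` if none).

Op 1: best P0=- P1=NH3
Op 2: best P0=- P1=-
Op 3: best P0=NH2 P1=-
Op 4: best P0=NH2 P1=-
Op 5: best P0=NH2 P1=NH0
Op 6: best P0=NH2 P1=NH0
Op 7: best P0=NH2 P1=NH0
Op 8: best P0=NH2 P1=NH0
Op 9: best P0=NH2 P1=NH3

Answer: P0:NH2 P1:NH3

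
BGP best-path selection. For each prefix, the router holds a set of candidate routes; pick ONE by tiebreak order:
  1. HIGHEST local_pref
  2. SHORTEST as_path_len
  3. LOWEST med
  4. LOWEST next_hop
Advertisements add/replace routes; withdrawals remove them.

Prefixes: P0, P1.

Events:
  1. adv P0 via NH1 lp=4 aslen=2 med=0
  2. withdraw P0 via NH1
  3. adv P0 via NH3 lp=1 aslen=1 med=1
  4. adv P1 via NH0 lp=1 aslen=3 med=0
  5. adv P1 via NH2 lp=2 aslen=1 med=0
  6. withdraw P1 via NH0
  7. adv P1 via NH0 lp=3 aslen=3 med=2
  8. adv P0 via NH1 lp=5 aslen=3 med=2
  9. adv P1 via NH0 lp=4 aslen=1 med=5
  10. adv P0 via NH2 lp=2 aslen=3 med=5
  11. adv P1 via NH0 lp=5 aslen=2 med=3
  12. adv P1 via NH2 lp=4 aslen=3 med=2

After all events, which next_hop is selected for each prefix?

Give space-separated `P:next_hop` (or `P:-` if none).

Answer: P0:NH1 P1:NH0

Derivation:
Op 1: best P0=NH1 P1=-
Op 2: best P0=- P1=-
Op 3: best P0=NH3 P1=-
Op 4: best P0=NH3 P1=NH0
Op 5: best P0=NH3 P1=NH2
Op 6: best P0=NH3 P1=NH2
Op 7: best P0=NH3 P1=NH0
Op 8: best P0=NH1 P1=NH0
Op 9: best P0=NH1 P1=NH0
Op 10: best P0=NH1 P1=NH0
Op 11: best P0=NH1 P1=NH0
Op 12: best P0=NH1 P1=NH0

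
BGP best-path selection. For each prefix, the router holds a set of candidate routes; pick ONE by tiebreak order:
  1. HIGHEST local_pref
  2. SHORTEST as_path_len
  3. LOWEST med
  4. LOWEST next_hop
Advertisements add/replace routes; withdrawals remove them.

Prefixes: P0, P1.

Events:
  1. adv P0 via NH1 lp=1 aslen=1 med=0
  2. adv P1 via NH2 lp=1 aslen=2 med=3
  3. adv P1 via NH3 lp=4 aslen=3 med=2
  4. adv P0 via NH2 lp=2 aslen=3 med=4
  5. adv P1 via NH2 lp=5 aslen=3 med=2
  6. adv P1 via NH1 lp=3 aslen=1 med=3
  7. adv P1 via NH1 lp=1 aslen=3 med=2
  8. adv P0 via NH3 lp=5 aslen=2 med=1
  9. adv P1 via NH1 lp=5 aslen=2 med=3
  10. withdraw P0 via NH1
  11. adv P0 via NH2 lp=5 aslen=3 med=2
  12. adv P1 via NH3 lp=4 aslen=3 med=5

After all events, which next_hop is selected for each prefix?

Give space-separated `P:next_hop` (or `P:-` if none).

Op 1: best P0=NH1 P1=-
Op 2: best P0=NH1 P1=NH2
Op 3: best P0=NH1 P1=NH3
Op 4: best P0=NH2 P1=NH3
Op 5: best P0=NH2 P1=NH2
Op 6: best P0=NH2 P1=NH2
Op 7: best P0=NH2 P1=NH2
Op 8: best P0=NH3 P1=NH2
Op 9: best P0=NH3 P1=NH1
Op 10: best P0=NH3 P1=NH1
Op 11: best P0=NH3 P1=NH1
Op 12: best P0=NH3 P1=NH1

Answer: P0:NH3 P1:NH1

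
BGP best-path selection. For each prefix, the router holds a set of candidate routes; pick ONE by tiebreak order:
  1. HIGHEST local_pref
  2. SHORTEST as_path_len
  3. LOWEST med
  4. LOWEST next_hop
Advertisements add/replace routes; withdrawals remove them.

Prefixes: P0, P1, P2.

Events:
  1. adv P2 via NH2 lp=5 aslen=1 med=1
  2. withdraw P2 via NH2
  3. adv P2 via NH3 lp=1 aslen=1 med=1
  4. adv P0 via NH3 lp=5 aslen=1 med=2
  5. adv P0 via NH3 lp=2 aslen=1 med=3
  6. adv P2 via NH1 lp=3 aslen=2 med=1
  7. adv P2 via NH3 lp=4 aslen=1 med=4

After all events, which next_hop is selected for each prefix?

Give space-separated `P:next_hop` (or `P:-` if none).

Op 1: best P0=- P1=- P2=NH2
Op 2: best P0=- P1=- P2=-
Op 3: best P0=- P1=- P2=NH3
Op 4: best P0=NH3 P1=- P2=NH3
Op 5: best P0=NH3 P1=- P2=NH3
Op 6: best P0=NH3 P1=- P2=NH1
Op 7: best P0=NH3 P1=- P2=NH3

Answer: P0:NH3 P1:- P2:NH3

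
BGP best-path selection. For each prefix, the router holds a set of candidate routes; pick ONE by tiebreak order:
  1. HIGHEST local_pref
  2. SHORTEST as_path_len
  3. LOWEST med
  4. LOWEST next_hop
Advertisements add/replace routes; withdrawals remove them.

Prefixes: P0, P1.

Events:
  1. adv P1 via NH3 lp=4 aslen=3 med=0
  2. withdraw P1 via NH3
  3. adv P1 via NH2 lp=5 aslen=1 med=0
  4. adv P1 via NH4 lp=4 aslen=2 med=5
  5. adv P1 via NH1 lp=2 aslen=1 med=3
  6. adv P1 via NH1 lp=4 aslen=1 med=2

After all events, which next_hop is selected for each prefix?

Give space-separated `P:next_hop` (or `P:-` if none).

Answer: P0:- P1:NH2

Derivation:
Op 1: best P0=- P1=NH3
Op 2: best P0=- P1=-
Op 3: best P0=- P1=NH2
Op 4: best P0=- P1=NH2
Op 5: best P0=- P1=NH2
Op 6: best P0=- P1=NH2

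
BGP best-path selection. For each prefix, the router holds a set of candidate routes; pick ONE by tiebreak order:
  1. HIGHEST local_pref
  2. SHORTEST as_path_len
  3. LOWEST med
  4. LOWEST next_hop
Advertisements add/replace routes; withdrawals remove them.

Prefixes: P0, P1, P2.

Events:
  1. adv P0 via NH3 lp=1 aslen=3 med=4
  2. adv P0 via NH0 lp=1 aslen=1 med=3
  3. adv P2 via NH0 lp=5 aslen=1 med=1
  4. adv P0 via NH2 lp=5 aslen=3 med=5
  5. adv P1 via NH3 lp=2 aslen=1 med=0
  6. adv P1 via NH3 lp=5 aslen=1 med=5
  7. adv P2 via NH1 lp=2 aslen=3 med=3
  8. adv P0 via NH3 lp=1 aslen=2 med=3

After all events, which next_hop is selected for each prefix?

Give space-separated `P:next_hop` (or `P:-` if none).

Op 1: best P0=NH3 P1=- P2=-
Op 2: best P0=NH0 P1=- P2=-
Op 3: best P0=NH0 P1=- P2=NH0
Op 4: best P0=NH2 P1=- P2=NH0
Op 5: best P0=NH2 P1=NH3 P2=NH0
Op 6: best P0=NH2 P1=NH3 P2=NH0
Op 7: best P0=NH2 P1=NH3 P2=NH0
Op 8: best P0=NH2 P1=NH3 P2=NH0

Answer: P0:NH2 P1:NH3 P2:NH0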